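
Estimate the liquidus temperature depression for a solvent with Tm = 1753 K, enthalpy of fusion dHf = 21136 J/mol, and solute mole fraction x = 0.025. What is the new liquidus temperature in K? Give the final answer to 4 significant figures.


dT = R*Tm^2*x / dHf
dT = 8.314 * 1753^2 * 0.025 / 21136
dT = 30.2198 K
T_new = 1753 - 30.2198 = 1723 K


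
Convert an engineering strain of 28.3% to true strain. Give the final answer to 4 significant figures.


epsilon_true = ln(1 + epsilon_eng)
epsilon_true = ln(1 + 0.283)
epsilon_true = 0.2492


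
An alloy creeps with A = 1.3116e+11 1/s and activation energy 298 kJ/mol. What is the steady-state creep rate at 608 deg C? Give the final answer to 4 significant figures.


rate = A * exp(-Q / (R*T))
T = 608 + 273.15 = 881.15 K
rate = 1.3116e+11 * exp(-298e3 / (8.314 * 881.15))
rate = 2.829e-07 1/s


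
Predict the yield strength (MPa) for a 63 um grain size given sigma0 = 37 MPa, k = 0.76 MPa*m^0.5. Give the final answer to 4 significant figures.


sigma_y = sigma0 + k / sqrt(d)
d = 63 um = 6.3e-05 m
sigma_y = 37 + 0.76 / sqrt(6.3e-05)
sigma_y = 132.8 MPa


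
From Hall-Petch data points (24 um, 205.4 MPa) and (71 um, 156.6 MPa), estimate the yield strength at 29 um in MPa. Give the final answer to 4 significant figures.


sigma_y = sigma0 + k / sqrt(d)
1/sqrt(d1) = 1/sqrt(2.4e-05) = 204.124;  1/sqrt(d2) = 118.678
k = (sigma1 - sigma2) / (1/sqrt(d1) - 1/sqrt(d2)) = (205.4 - 156.6) / (204.124 - 118.678) = 0.571121 MPa*m^0.5
sigma0 = sigma1 - k/sqrt(d1) = 205.4 - 0.571121*204.124 = 88.8204 MPa
sigma_y(d3) = 88.8204 + 0.571121 / sqrt(2.9e-05) = 194.9 MPa


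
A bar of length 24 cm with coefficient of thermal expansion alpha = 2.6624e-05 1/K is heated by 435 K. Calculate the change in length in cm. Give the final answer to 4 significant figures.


dL = L0 * alpha * dT
dL = 24 * 2.6624e-05 * 435
dL = 0.278 cm


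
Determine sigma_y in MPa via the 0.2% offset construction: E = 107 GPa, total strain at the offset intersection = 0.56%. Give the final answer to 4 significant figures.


Offset strain = 0.002
Elastic strain at yield = total_strain - offset = 5.6e-03 - 0.002 = 3.6e-03
sigma_y = E * elastic_strain = 107000 * 3.6e-03
sigma_y = 385.2 MPa


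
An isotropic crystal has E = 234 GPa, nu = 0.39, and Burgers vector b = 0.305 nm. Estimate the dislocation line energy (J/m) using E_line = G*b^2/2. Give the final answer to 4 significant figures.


Step 1: G = E / (2*(1+nu))
G = 234 / (2*(1+0.39)) = 84.1727 GPa = 8.41727e+10 Pa
Step 2: E_line = G*b^2/2
b = 0.305 nm = 3.05e-10 m
E_line = 0.5 * 8.41727e+10 * (3.05e-10)^2 = 3.915e-09 J/m


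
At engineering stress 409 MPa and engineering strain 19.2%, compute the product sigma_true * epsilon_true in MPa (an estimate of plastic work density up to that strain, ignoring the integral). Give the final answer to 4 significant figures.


sigma_true = sigma_eng * (1 + epsilon_eng)
sigma_true = 409 * (1 + 0.192) = 487.528 MPa
epsilon_true = ln(1 + epsilon_eng)
epsilon_true = ln(1 + 0.192) = 0.175633
sigma_true * epsilon_true = 487.528 * 0.175633 = 85.63 MPa


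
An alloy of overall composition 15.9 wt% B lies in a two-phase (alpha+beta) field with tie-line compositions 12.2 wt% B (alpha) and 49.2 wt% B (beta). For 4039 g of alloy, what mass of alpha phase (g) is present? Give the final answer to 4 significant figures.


f_alpha = (C_beta - C0) / (C_beta - C_alpha)
f_alpha = (49.2 - 15.9) / (49.2 - 12.2) = 0.9
m_alpha = f_alpha * m_total = 0.9 * 4039 = 3635 g


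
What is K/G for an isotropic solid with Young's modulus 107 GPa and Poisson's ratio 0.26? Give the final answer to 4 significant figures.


G = E / (2*(1+nu))
G = 107 / (2*(1+0.26)) = 42.4603 GPa
K = E / (3*(1-2*nu))
K = 107 / (3*(1-2*0.26)) = 74.3056 GPa
K/G = 74.3056 / 42.4603 = 1.75


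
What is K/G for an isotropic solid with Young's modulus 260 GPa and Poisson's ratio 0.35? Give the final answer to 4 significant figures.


G = E / (2*(1+nu))
G = 260 / (2*(1+0.35)) = 96.2963 GPa
K = E / (3*(1-2*nu))
K = 260 / (3*(1-2*0.35)) = 288.889 GPa
K/G = 288.889 / 96.2963 = 3


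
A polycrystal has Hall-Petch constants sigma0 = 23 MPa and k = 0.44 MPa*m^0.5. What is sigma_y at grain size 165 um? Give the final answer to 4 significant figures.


sigma_y = sigma0 + k / sqrt(d)
d = 165 um = 1.65e-04 m
sigma_y = 23 + 0.44 / sqrt(1.65e-04)
sigma_y = 57.25 MPa


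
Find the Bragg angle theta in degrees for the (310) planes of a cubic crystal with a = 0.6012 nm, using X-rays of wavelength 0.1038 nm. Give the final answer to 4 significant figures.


d = a / sqrt(h^2+k^2+l^2)
d = 0.6012 / sqrt(10) = 0.190116 nm
lambda = 2*d*sin(theta)  =>  sin(theta) = lambda / (2*d)
sin(theta) = 0.1038 / (2 * 0.190116) = 0.272991
theta = 15.84 deg


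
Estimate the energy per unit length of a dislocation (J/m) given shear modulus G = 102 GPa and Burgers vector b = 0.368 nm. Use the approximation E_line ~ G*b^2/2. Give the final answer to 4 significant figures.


E = G*b^2/2
b = 0.368 nm = 3.68e-10 m
G = 102 GPa = 1.02e+11 Pa
E = 0.5 * 1.02e+11 * (3.68e-10)^2
E = 6.907e-09 J/m


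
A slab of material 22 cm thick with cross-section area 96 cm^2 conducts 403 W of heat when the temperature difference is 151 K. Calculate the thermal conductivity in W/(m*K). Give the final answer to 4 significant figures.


k = Q*L / (A*dT)
L = 0.22 m, A = 9.6e-03 m^2
k = 403 * 0.22 / (9.6e-03 * 151)
k = 61.16 W/(m*K)


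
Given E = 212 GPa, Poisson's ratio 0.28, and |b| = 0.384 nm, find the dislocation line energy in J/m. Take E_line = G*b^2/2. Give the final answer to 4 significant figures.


Step 1: G = E / (2*(1+nu))
G = 212 / (2*(1+0.28)) = 82.8125 GPa = 8.28125e+10 Pa
Step 2: E_line = G*b^2/2
b = 0.384 nm = 3.84e-10 m
E_line = 0.5 * 8.28125e+10 * (3.84e-10)^2 = 6.106e-09 J/m


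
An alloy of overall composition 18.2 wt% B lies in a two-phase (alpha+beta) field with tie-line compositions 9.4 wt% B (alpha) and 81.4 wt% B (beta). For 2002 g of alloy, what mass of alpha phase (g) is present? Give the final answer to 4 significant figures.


f_alpha = (C_beta - C0) / (C_beta - C_alpha)
f_alpha = (81.4 - 18.2) / (81.4 - 9.4) = 0.877778
m_alpha = f_alpha * m_total = 0.877778 * 2002 = 1757 g


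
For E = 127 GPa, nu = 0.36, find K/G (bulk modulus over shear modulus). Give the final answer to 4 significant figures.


G = E / (2*(1+nu))
G = 127 / (2*(1+0.36)) = 46.6912 GPa
K = E / (3*(1-2*nu))
K = 127 / (3*(1-2*0.36)) = 151.19 GPa
K/G = 151.19 / 46.6912 = 3.238


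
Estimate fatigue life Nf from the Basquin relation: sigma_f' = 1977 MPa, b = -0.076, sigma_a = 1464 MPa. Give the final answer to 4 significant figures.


sigma_a = sigma_f' * (2*Nf)^b
2*Nf = (sigma_a / sigma_f')^(1/b)
2*Nf = (1464 / 1977)^(1/-0.076)
2*Nf = 52.0778
Nf = 26.04 cycles


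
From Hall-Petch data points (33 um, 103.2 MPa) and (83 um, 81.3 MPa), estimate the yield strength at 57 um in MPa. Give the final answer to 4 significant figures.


sigma_y = sigma0 + k / sqrt(d)
1/sqrt(d1) = 1/sqrt(3.3e-05) = 174.078;  1/sqrt(d2) = 109.764
k = (sigma1 - sigma2) / (1/sqrt(d1) - 1/sqrt(d2)) = (103.2 - 81.3) / (174.078 - 109.764) = 0.34052 MPa*m^0.5
sigma0 = sigma1 - k/sqrt(d1) = 103.2 - 0.34052*174.078 = 43.9231 MPa
sigma_y(d3) = 43.9231 + 0.34052 / sqrt(5.7e-05) = 89.03 MPa


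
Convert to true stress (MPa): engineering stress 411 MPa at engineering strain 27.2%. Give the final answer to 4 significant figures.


sigma_true = sigma_eng * (1 + epsilon_eng)
sigma_true = 411 * (1 + 0.272)
sigma_true = 522.8 MPa


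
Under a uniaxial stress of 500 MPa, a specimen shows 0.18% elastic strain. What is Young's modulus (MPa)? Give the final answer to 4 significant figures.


E = sigma / epsilon
epsilon = 0.18% = 1.8e-03
E = 500 / 1.8e-03
E = 277800 MPa


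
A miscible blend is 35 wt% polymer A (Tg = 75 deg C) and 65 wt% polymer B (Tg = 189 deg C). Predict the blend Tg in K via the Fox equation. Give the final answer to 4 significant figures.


1/Tg = w1/Tg1 + w2/Tg2 (in Kelvin)
Tg1 = 348.15 K, Tg2 = 462.15 K
1/Tg = 0.35/348.15 + 0.65/462.15
Tg = 414.6 K


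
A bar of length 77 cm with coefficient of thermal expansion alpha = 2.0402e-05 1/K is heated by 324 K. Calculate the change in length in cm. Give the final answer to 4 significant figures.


dL = L0 * alpha * dT
dL = 77 * 2.0402e-05 * 324
dL = 0.509 cm


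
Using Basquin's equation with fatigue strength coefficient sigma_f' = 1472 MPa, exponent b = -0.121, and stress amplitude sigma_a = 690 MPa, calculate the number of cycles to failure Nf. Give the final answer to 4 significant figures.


sigma_a = sigma_f' * (2*Nf)^b
2*Nf = (sigma_a / sigma_f')^(1/b)
2*Nf = (690 / 1472)^(1/-0.121)
2*Nf = 524.196
Nf = 262.1 cycles


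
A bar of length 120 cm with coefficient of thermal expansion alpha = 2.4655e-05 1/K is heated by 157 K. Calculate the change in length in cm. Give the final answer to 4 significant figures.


dL = L0 * alpha * dT
dL = 120 * 2.4655e-05 * 157
dL = 0.4645 cm


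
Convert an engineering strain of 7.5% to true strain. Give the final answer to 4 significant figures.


epsilon_true = ln(1 + epsilon_eng)
epsilon_true = ln(1 + 0.075)
epsilon_true = 0.07232


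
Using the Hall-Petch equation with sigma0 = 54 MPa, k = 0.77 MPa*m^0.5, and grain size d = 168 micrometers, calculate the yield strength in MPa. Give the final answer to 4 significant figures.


sigma_y = sigma0 + k / sqrt(d)
d = 168 um = 1.68e-04 m
sigma_y = 54 + 0.77 / sqrt(1.68e-04)
sigma_y = 113.4 MPa


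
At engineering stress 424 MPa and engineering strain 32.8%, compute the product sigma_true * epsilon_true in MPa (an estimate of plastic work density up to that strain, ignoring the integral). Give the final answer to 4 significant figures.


sigma_true = sigma_eng * (1 + epsilon_eng)
sigma_true = 424 * (1 + 0.328) = 563.072 MPa
epsilon_true = ln(1 + epsilon_eng)
epsilon_true = ln(1 + 0.328) = 0.283674
sigma_true * epsilon_true = 563.072 * 0.283674 = 159.7 MPa


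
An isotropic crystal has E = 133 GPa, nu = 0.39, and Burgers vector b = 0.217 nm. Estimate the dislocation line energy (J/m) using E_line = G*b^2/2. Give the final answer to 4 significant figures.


Step 1: G = E / (2*(1+nu))
G = 133 / (2*(1+0.39)) = 47.8417 GPa = 4.78417e+10 Pa
Step 2: E_line = G*b^2/2
b = 0.217 nm = 2.17e-10 m
E_line = 0.5 * 4.78417e+10 * (2.17e-10)^2 = 1.126e-09 J/m


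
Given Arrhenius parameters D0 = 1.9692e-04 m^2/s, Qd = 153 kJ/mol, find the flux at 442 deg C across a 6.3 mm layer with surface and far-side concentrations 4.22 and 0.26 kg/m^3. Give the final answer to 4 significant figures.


Step 1: D = D0 * exp(-Qd/(R*T))
T = 442 + 273.15 = 715.15 K
D = 1.9692e-04 * exp(-153e3 / (8.314 * 715.15)) = 1.31446e-15 m^2/s
Step 2: J = D * (C1 - C2) / dx
J = 1.31446e-15 * (4.22 - 0.26) / 6.3e-03
J = 8.262e-13 kg/(m^2*s)


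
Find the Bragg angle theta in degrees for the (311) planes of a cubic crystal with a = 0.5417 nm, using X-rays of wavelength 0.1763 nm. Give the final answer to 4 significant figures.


d = a / sqrt(h^2+k^2+l^2)
d = 0.5417 / sqrt(11) = 0.163329 nm
lambda = 2*d*sin(theta)  =>  sin(theta) = lambda / (2*d)
sin(theta) = 0.1763 / (2 * 0.163329) = 0.539709
theta = 32.66 deg


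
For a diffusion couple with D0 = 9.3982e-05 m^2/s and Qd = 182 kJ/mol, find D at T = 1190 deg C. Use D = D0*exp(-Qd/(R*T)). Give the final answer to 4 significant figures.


D = D0 * exp(-Qd / (R*T))
T = 1463.15 K
D = 9.3982e-05 * exp(-182e3 / (8.314 * 1463.15))
D = 2.988e-11 m^2/s


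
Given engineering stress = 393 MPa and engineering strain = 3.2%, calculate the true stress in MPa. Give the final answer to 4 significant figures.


sigma_true = sigma_eng * (1 + epsilon_eng)
sigma_true = 393 * (1 + 0.032)
sigma_true = 405.6 MPa


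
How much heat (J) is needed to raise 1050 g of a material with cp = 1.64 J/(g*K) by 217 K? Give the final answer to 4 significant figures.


Q = m * cp * dT
Q = 1050 * 1.64 * 217
Q = 373700 J


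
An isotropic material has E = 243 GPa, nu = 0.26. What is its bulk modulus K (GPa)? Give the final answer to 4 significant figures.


K = E / (3*(1-2*nu))
K = 243 / (3*(1-2*0.26))
K = 168.8 GPa


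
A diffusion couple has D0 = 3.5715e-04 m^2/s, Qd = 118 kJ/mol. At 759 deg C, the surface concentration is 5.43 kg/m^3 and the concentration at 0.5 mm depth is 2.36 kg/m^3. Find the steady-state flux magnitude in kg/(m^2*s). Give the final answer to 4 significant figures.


Step 1: D = D0 * exp(-Qd/(R*T))
T = 759 + 273.15 = 1032.15 K
D = 3.5715e-04 * exp(-118e3 / (8.314 * 1032.15)) = 3.81011e-10 m^2/s
Step 2: J = D * (C1 - C2) / dx
J = 3.81011e-10 * (5.43 - 2.36) / 5e-04
J = 2.339e-06 kg/(m^2*s)


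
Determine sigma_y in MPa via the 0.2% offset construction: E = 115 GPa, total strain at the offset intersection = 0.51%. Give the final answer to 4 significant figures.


Offset strain = 0.002
Elastic strain at yield = total_strain - offset = 5.1e-03 - 0.002 = 3.1e-03
sigma_y = E * elastic_strain = 115000 * 3.1e-03
sigma_y = 356.5 MPa


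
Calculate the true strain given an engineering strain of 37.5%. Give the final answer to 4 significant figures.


epsilon_true = ln(1 + epsilon_eng)
epsilon_true = ln(1 + 0.375)
epsilon_true = 0.3185


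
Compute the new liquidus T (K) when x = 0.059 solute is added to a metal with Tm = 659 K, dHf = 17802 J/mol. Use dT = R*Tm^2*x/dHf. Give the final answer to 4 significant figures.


dT = R*Tm^2*x / dHf
dT = 8.314 * 659^2 * 0.059 / 17802
dT = 11.9664 K
T_new = 659 - 11.9664 = 647 K


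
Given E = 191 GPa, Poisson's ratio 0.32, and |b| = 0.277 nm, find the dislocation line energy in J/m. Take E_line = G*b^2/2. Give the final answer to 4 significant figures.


Step 1: G = E / (2*(1+nu))
G = 191 / (2*(1+0.32)) = 72.3485 GPa = 7.23485e+10 Pa
Step 2: E_line = G*b^2/2
b = 0.277 nm = 2.77e-10 m
E_line = 0.5 * 7.23485e+10 * (2.77e-10)^2 = 2.776e-09 J/m


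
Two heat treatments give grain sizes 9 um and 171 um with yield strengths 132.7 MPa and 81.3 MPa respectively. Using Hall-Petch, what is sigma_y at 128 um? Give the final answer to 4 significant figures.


sigma_y = sigma0 + k / sqrt(d)
1/sqrt(d1) = 1/sqrt(9e-06) = 333.333;  1/sqrt(d2) = 76.4719
k = (sigma1 - sigma2) / (1/sqrt(d1) - 1/sqrt(d2)) = (132.7 - 81.3) / (333.333 - 76.4719) = 0.200108 MPa*m^0.5
sigma0 = sigma1 - k/sqrt(d1) = 132.7 - 0.200108*333.333 = 65.9974 MPa
sigma_y(d3) = 65.9974 + 0.200108 / sqrt(1.28e-04) = 83.68 MPa


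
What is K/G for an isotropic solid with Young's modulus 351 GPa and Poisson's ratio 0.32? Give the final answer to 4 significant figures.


G = E / (2*(1+nu))
G = 351 / (2*(1+0.32)) = 132.955 GPa
K = E / (3*(1-2*nu))
K = 351 / (3*(1-2*0.32)) = 325 GPa
K/G = 325 / 132.955 = 2.444


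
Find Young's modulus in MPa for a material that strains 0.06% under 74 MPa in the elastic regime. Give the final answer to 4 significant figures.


E = sigma / epsilon
epsilon = 0.06% = 6e-04
E = 74 / 6e-04
E = 123300 MPa


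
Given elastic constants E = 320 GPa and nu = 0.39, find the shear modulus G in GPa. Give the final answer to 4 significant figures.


G = E / (2*(1+nu))
G = 320 / (2*(1+0.39))
G = 115.1 GPa


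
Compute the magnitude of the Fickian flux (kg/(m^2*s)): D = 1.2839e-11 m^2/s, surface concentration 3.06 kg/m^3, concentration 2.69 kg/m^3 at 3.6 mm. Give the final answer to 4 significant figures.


J = -D * (dC/dx) = D * (C1 - C2) / dx
J = 1.2839e-11 * (3.06 - 2.69) / 3.6e-03
J = 1.32e-09 kg/(m^2*s)


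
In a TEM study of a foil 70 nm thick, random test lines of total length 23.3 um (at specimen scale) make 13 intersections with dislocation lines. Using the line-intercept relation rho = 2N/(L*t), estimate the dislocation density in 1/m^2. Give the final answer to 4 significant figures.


rho = 2N / (L * t)
L = 23.3 um = 2.33e-05 m, t = 70 nm = 7e-08 m
rho = 2 * 13 / (2.33e-05 * 7e-08)
rho = 1.594e+13 1/m^2


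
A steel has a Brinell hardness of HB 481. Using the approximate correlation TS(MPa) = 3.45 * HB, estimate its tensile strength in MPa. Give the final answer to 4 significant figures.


TS (MPa) = 3.45 * HB
TS = 3.45 * 481
TS = 1659 MPa


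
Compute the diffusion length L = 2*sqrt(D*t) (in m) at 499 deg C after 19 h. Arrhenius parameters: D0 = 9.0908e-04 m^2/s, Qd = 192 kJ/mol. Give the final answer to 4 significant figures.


Step 1: D = D0 * exp(-Qd/(R*T))
T = 772.15 K
D = 9.0908e-04 * exp(-192e3 / (8.314 * 772.15)) = 9.3252e-17 m^2/s
Step 2: L = 2*sqrt(D*t)
t = 19 h = 68400 s
L = 2*sqrt(9.3252e-17 * 68400) = 5.051e-06 m


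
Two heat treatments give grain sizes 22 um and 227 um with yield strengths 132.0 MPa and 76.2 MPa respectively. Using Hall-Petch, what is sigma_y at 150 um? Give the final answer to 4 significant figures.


sigma_y = sigma0 + k / sqrt(d)
1/sqrt(d1) = 1/sqrt(2.2e-05) = 213.201;  1/sqrt(d2) = 66.3723
k = (sigma1 - sigma2) / (1/sqrt(d1) - 1/sqrt(d2)) = (132.0 - 76.2) / (213.201 - 66.3723) = 0.380036 MPa*m^0.5
sigma0 = sigma1 - k/sqrt(d1) = 132.0 - 0.380036*213.201 = 50.9762 MPa
sigma_y(d3) = 50.9762 + 0.380036 / sqrt(1.5e-04) = 82.01 MPa


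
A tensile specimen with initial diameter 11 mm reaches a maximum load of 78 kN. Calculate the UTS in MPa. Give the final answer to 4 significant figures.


A0 = pi*(d/2)^2 = pi*(11/2)^2 = 95.0332 mm^2
UTS = F_max / A0 = 78*1000 / 95.0332
UTS = 820.8 MPa


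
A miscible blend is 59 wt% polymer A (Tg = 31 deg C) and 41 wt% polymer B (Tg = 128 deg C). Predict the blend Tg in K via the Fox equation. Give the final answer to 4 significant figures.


1/Tg = w1/Tg1 + w2/Tg2 (in Kelvin)
Tg1 = 304.15 K, Tg2 = 401.15 K
1/Tg = 0.59/304.15 + 0.41/401.15
Tg = 337.6 K


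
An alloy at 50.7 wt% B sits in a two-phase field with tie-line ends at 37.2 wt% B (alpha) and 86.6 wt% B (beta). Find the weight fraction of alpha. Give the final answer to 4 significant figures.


f_alpha = (C_beta - C0) / (C_beta - C_alpha)
f_alpha = (86.6 - 50.7) / (86.6 - 37.2)
f_alpha = 0.7267


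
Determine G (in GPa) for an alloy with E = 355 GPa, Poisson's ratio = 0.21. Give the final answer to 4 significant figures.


G = E / (2*(1+nu))
G = 355 / (2*(1+0.21))
G = 146.7 GPa


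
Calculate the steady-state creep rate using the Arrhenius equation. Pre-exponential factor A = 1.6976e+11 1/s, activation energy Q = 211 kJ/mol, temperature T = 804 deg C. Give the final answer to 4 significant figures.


rate = A * exp(-Q / (R*T))
T = 804 + 273.15 = 1077.15 K
rate = 1.6976e+11 * exp(-211e3 / (8.314 * 1077.15))
rate = 9.939 1/s


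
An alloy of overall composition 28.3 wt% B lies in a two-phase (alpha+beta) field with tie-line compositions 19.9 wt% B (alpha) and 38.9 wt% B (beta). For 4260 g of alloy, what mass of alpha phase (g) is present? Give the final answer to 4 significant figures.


f_alpha = (C_beta - C0) / (C_beta - C_alpha)
f_alpha = (38.9 - 28.3) / (38.9 - 19.9) = 0.557895
m_alpha = f_alpha * m_total = 0.557895 * 4260 = 2377 g


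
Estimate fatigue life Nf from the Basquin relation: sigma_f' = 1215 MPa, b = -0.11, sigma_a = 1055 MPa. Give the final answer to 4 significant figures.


sigma_a = sigma_f' * (2*Nf)^b
2*Nf = (sigma_a / sigma_f')^(1/b)
2*Nf = (1055 / 1215)^(1/-0.11)
2*Nf = 3.60985
Nf = 1.805 cycles


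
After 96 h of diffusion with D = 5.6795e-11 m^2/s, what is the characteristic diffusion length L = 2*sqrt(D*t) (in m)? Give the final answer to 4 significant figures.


t = 96 hr = 345600 s
Diffusion length = 2*sqrt(D*t)
= 2*sqrt(5.6795e-11 * 345600)
= 8.861e-03 m


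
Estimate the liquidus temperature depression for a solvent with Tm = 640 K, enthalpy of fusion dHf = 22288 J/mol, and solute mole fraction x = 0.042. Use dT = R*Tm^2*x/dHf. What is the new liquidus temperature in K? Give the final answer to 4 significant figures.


dT = R*Tm^2*x / dHf
dT = 8.314 * 640^2 * 0.042 / 22288
dT = 6.41724 K
T_new = 640 - 6.41724 = 633.6 K


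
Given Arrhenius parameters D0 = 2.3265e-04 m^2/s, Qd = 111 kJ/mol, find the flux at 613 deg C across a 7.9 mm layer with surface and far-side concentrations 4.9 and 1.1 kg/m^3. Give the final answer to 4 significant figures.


Step 1: D = D0 * exp(-Qd/(R*T))
T = 613 + 273.15 = 886.15 K
D = 2.3265e-04 * exp(-111e3 / (8.314 * 886.15)) = 6.66048e-11 m^2/s
Step 2: J = D * (C1 - C2) / dx
J = 6.66048e-11 * (4.9 - 1.1) / 7.9e-03
J = 3.204e-08 kg/(m^2*s)


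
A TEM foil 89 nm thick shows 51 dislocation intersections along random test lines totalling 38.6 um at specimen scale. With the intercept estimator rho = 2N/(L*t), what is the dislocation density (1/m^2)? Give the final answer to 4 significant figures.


rho = 2N / (L * t)
L = 38.6 um = 3.86e-05 m, t = 89 nm = 8.9e-08 m
rho = 2 * 51 / (3.86e-05 * 8.9e-08)
rho = 2.969e+13 1/m^2


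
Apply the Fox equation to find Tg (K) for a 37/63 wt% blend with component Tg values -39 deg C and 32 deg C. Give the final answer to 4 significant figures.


1/Tg = w1/Tg1 + w2/Tg2 (in Kelvin)
Tg1 = 234.15 K, Tg2 = 305.15 K
1/Tg = 0.37/234.15 + 0.63/305.15
Tg = 274.4 K


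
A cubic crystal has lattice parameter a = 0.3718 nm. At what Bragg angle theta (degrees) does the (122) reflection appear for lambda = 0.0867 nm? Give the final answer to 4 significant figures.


d = a / sqrt(h^2+k^2+l^2)
d = 0.3718 / sqrt(9) = 0.123933 nm
lambda = 2*d*sin(theta)  =>  sin(theta) = lambda / (2*d)
sin(theta) = 0.0867 / (2 * 0.123933) = 0.349785
theta = 20.47 deg


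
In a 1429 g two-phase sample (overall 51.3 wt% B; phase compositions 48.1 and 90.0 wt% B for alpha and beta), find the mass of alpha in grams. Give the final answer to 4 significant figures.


f_alpha = (C_beta - C0) / (C_beta - C_alpha)
f_alpha = (90.0 - 51.3) / (90.0 - 48.1) = 0.923628
m_alpha = f_alpha * m_total = 0.923628 * 1429 = 1320 g


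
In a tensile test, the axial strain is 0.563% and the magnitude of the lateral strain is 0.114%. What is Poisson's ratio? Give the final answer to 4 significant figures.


nu = -epsilon_lat / epsilon_axial
Lateral strain is contraction (negative), so using magnitudes:
nu = 0.114 / 0.563
nu = 0.2025


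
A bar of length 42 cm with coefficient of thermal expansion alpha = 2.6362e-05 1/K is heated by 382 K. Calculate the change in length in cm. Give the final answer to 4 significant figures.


dL = L0 * alpha * dT
dL = 42 * 2.6362e-05 * 382
dL = 0.423 cm


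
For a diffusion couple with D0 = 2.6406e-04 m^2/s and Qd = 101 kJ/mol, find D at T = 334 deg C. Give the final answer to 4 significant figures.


D = D0 * exp(-Qd / (R*T))
T = 607.15 K
D = 2.6406e-04 * exp(-101e3 / (8.314 * 607.15))
D = 5.396e-13 m^2/s


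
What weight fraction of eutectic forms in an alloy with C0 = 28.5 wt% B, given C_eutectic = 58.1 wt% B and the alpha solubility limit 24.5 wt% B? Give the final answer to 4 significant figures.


f_primary = (C_e - C0) / (C_e - C_alpha_max)
f_primary = (58.1 - 28.5) / (58.1 - 24.5)
f_primary = 0.880952
f_eutectic = 1 - 0.880952 = 0.119


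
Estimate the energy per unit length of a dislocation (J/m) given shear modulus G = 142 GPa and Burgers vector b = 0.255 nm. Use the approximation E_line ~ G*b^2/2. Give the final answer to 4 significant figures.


E = G*b^2/2
b = 0.255 nm = 2.55e-10 m
G = 142 GPa = 1.42e+11 Pa
E = 0.5 * 1.42e+11 * (2.55e-10)^2
E = 4.617e-09 J/m


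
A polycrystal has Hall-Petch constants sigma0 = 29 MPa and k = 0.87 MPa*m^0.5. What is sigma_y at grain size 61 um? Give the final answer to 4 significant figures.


sigma_y = sigma0 + k / sqrt(d)
d = 61 um = 6.1e-05 m
sigma_y = 29 + 0.87 / sqrt(6.1e-05)
sigma_y = 140.4 MPa


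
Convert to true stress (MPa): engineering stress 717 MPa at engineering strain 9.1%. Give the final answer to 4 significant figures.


sigma_true = sigma_eng * (1 + epsilon_eng)
sigma_true = 717 * (1 + 0.091)
sigma_true = 782.2 MPa


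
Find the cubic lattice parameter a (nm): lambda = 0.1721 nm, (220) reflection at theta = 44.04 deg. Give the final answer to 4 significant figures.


d = lambda / (2*sin(theta))
d = 0.1721 / (2*sin(44.04 deg))
d = 0.123784 nm
a = d * sqrt(h^2+k^2+l^2) = 0.123784 * sqrt(8)
a = 0.3501 nm


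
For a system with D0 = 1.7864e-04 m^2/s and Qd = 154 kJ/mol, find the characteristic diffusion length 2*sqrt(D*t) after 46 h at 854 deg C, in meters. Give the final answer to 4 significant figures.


Step 1: D = D0 * exp(-Qd/(R*T))
T = 1127.15 K
D = 1.7864e-04 * exp(-154e3 / (8.314 * 1127.15)) = 1.30322e-11 m^2/s
Step 2: L = 2*sqrt(D*t)
t = 46 h = 165600 s
L = 2*sqrt(1.30322e-11 * 165600) = 2.938e-03 m


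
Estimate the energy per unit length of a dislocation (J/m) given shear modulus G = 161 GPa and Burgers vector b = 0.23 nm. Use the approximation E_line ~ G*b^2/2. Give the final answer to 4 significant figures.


E = G*b^2/2
b = 0.23 nm = 2.3e-10 m
G = 161 GPa = 1.61e+11 Pa
E = 0.5 * 1.61e+11 * (2.3e-10)^2
E = 4.258e-09 J/m


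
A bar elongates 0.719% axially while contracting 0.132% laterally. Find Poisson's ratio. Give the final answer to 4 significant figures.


nu = -epsilon_lat / epsilon_axial
Lateral strain is contraction (negative), so using magnitudes:
nu = 0.132 / 0.719
nu = 0.1836


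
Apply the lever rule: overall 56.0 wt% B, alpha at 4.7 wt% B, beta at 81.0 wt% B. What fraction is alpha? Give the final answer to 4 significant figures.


f_alpha = (C_beta - C0) / (C_beta - C_alpha)
f_alpha = (81.0 - 56.0) / (81.0 - 4.7)
f_alpha = 0.3277


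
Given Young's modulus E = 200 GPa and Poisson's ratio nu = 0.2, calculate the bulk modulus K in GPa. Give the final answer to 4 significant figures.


K = E / (3*(1-2*nu))
K = 200 / (3*(1-2*0.2))
K = 111.1 GPa


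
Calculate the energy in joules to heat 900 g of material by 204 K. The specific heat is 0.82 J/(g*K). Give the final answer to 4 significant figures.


Q = m * cp * dT
Q = 900 * 0.82 * 204
Q = 150600 J


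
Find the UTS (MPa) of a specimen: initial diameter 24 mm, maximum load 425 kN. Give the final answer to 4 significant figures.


A0 = pi*(d/2)^2 = pi*(24/2)^2 = 452.389 mm^2
UTS = F_max / A0 = 425*1000 / 452.389
UTS = 939.5 MPa


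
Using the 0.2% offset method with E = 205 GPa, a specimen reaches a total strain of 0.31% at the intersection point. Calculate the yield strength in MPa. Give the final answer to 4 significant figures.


Offset strain = 0.002
Elastic strain at yield = total_strain - offset = 3.1e-03 - 0.002 = 1.1e-03
sigma_y = E * elastic_strain = 205000 * 1.1e-03
sigma_y = 225.5 MPa


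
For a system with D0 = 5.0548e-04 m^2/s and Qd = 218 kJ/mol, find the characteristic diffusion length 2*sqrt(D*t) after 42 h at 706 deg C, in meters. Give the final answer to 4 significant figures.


Step 1: D = D0 * exp(-Qd/(R*T))
T = 979.15 K
D = 5.0548e-04 * exp(-218e3 / (8.314 * 979.15)) = 1.18483e-15 m^2/s
Step 2: L = 2*sqrt(D*t)
t = 42 h = 151200 s
L = 2*sqrt(1.18483e-15 * 151200) = 2.677e-05 m


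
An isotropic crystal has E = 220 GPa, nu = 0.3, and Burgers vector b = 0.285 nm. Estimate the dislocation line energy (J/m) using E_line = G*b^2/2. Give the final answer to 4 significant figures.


Step 1: G = E / (2*(1+nu))
G = 220 / (2*(1+0.3)) = 84.6154 GPa = 8.46154e+10 Pa
Step 2: E_line = G*b^2/2
b = 0.285 nm = 2.85e-10 m
E_line = 0.5 * 8.46154e+10 * (2.85e-10)^2 = 3.436e-09 J/m


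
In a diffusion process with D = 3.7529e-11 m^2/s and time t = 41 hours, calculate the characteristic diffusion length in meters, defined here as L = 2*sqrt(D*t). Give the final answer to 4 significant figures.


t = 41 hr = 147600 s
Diffusion length = 2*sqrt(D*t)
= 2*sqrt(3.7529e-11 * 147600)
= 4.707e-03 m


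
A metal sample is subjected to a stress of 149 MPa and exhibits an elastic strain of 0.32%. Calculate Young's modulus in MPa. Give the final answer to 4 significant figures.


E = sigma / epsilon
epsilon = 0.32% = 3.2e-03
E = 149 / 3.2e-03
E = 46560 MPa


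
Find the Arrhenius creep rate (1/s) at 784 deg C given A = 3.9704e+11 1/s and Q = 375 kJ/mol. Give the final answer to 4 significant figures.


rate = A * exp(-Q / (R*T))
T = 784 + 273.15 = 1057.15 K
rate = 3.9704e+11 * exp(-375e3 / (8.314 * 1057.15))
rate = 1.172e-07 1/s


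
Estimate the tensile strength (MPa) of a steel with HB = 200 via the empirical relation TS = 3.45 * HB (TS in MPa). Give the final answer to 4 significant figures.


TS (MPa) = 3.45 * HB
TS = 3.45 * 200
TS = 690 MPa


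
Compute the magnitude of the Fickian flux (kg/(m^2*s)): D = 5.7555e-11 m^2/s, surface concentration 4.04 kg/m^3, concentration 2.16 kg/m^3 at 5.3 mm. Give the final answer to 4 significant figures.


J = -D * (dC/dx) = D * (C1 - C2) / dx
J = 5.7555e-11 * (4.04 - 2.16) / 5.3e-03
J = 2.042e-08 kg/(m^2*s)


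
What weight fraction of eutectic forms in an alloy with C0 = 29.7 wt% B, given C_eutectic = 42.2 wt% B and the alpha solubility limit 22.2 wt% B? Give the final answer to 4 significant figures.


f_primary = (C_e - C0) / (C_e - C_alpha_max)
f_primary = (42.2 - 29.7) / (42.2 - 22.2)
f_primary = 0.625
f_eutectic = 1 - 0.625 = 0.375


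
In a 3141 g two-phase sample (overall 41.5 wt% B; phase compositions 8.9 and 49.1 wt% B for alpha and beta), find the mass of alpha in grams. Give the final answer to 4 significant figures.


f_alpha = (C_beta - C0) / (C_beta - C_alpha)
f_alpha = (49.1 - 41.5) / (49.1 - 8.9) = 0.189055
m_alpha = f_alpha * m_total = 0.189055 * 3141 = 593.8 g


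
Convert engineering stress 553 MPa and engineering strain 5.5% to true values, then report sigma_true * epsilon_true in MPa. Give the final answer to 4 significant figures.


sigma_true = sigma_eng * (1 + epsilon_eng)
sigma_true = 553 * (1 + 0.055) = 583.415 MPa
epsilon_true = ln(1 + epsilon_eng)
epsilon_true = ln(1 + 0.055) = 0.0535408
sigma_true * epsilon_true = 583.415 * 0.0535408 = 31.24 MPa


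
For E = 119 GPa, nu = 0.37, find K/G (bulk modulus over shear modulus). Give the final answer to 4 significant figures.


G = E / (2*(1+nu))
G = 119 / (2*(1+0.37)) = 43.4307 GPa
K = E / (3*(1-2*nu))
K = 119 / (3*(1-2*0.37)) = 152.564 GPa
K/G = 152.564 / 43.4307 = 3.513


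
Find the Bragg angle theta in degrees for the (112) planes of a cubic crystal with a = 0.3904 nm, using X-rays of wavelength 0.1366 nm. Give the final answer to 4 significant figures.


d = a / sqrt(h^2+k^2+l^2)
d = 0.3904 / sqrt(6) = 0.15938 nm
lambda = 2*d*sin(theta)  =>  sin(theta) = lambda / (2*d)
sin(theta) = 0.1366 / (2 * 0.15938) = 0.428535
theta = 25.37 deg


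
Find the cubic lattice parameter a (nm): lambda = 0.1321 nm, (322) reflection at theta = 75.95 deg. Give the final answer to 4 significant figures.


d = lambda / (2*sin(theta))
d = 0.1321 / (2*sin(75.95 deg))
d = 0.0680869 nm
a = d * sqrt(h^2+k^2+l^2) = 0.0680869 * sqrt(17)
a = 0.2807 nm


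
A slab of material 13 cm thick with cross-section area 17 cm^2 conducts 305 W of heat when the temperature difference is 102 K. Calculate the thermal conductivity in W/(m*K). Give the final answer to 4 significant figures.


k = Q*L / (A*dT)
L = 0.13 m, A = 1.7e-03 m^2
k = 305 * 0.13 / (1.7e-03 * 102)
k = 228.7 W/(m*K)


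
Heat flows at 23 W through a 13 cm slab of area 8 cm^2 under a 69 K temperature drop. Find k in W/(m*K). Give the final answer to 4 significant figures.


k = Q*L / (A*dT)
L = 0.13 m, A = 8e-04 m^2
k = 23 * 0.13 / (8e-04 * 69)
k = 54.17 W/(m*K)


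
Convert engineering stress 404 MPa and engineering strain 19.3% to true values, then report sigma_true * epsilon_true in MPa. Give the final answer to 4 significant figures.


sigma_true = sigma_eng * (1 + epsilon_eng)
sigma_true = 404 * (1 + 0.193) = 481.972 MPa
epsilon_true = ln(1 + epsilon_eng)
epsilon_true = ln(1 + 0.193) = 0.176471
sigma_true * epsilon_true = 481.972 * 0.176471 = 85.05 MPa


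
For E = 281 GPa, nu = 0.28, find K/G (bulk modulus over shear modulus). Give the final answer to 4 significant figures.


G = E / (2*(1+nu))
G = 281 / (2*(1+0.28)) = 109.766 GPa
K = E / (3*(1-2*nu))
K = 281 / (3*(1-2*0.28)) = 212.879 GPa
K/G = 212.879 / 109.766 = 1.939


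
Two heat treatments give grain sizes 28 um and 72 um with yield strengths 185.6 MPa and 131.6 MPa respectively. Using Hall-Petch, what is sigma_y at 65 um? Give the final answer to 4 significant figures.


sigma_y = sigma0 + k / sqrt(d)
1/sqrt(d1) = 1/sqrt(2.8e-05) = 188.982;  1/sqrt(d2) = 117.851
k = (sigma1 - sigma2) / (1/sqrt(d1) - 1/sqrt(d2)) = (185.6 - 131.6) / (188.982 - 117.851) = 0.759162 MPa*m^0.5
sigma0 = sigma1 - k/sqrt(d1) = 185.6 - 0.759162*188.982 = 42.132 MPa
sigma_y(d3) = 42.132 + 0.759162 / sqrt(6.5e-05) = 136.3 MPa


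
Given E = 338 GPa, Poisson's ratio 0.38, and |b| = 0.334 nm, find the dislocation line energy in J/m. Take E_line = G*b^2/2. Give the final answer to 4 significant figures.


Step 1: G = E / (2*(1+nu))
G = 338 / (2*(1+0.38)) = 122.464 GPa = 1.22464e+11 Pa
Step 2: E_line = G*b^2/2
b = 0.334 nm = 3.34e-10 m
E_line = 0.5 * 1.22464e+11 * (3.34e-10)^2 = 6.831e-09 J/m


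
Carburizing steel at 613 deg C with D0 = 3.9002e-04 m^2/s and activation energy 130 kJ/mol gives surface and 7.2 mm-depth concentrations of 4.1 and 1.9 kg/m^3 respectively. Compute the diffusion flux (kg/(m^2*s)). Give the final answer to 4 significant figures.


Step 1: D = D0 * exp(-Qd/(R*T))
T = 613 + 273.15 = 886.15 K
D = 3.9002e-04 * exp(-130e3 / (8.314 * 886.15)) = 8.46998e-12 m^2/s
Step 2: J = D * (C1 - C2) / dx
J = 8.46998e-12 * (4.1 - 1.9) / 7.2e-03
J = 2.588e-09 kg/(m^2*s)


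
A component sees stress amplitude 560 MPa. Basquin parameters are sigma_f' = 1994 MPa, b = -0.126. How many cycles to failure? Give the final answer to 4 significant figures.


sigma_a = sigma_f' * (2*Nf)^b
2*Nf = (sigma_a / sigma_f')^(1/b)
2*Nf = (560 / 1994)^(1/-0.126)
2*Nf = 23838.5
Nf = 11920 cycles


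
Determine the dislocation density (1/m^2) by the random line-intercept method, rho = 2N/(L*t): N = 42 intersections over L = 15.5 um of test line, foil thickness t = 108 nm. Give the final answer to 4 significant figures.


rho = 2N / (L * t)
L = 15.5 um = 1.55e-05 m, t = 108 nm = 1.08e-07 m
rho = 2 * 42 / (1.55e-05 * 1.08e-07)
rho = 5.018e+13 1/m^2


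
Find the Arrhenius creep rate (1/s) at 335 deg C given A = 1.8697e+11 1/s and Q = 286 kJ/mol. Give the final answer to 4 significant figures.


rate = A * exp(-Q / (R*T))
T = 335 + 273.15 = 608.15 K
rate = 1.8697e+11 * exp(-286e3 / (8.314 * 608.15))
rate = 5.082e-14 1/s


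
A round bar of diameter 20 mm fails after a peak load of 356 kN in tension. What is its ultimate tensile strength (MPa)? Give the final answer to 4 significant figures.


A0 = pi*(d/2)^2 = pi*(20/2)^2 = 314.159 mm^2
UTS = F_max / A0 = 356*1000 / 314.159
UTS = 1133 MPa


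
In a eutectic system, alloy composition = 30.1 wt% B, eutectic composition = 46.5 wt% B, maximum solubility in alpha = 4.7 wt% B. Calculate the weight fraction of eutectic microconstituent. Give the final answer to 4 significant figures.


f_primary = (C_e - C0) / (C_e - C_alpha_max)
f_primary = (46.5 - 30.1) / (46.5 - 4.7)
f_primary = 0.392344
f_eutectic = 1 - 0.392344 = 0.6077


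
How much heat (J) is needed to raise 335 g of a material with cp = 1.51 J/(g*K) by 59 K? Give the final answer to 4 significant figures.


Q = m * cp * dT
Q = 335 * 1.51 * 59
Q = 29850 J


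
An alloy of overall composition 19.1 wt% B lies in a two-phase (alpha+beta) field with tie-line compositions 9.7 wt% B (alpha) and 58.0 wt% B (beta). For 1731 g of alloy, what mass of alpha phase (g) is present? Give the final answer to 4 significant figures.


f_alpha = (C_beta - C0) / (C_beta - C_alpha)
f_alpha = (58.0 - 19.1) / (58.0 - 9.7) = 0.805383
m_alpha = f_alpha * m_total = 0.805383 * 1731 = 1394 g


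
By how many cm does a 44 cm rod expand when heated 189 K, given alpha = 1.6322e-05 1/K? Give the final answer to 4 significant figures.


dL = L0 * alpha * dT
dL = 44 * 1.6322e-05 * 189
dL = 0.1357 cm


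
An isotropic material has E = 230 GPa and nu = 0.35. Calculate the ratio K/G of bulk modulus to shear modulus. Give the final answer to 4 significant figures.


G = E / (2*(1+nu))
G = 230 / (2*(1+0.35)) = 85.1852 GPa
K = E / (3*(1-2*nu))
K = 230 / (3*(1-2*0.35)) = 255.556 GPa
K/G = 255.556 / 85.1852 = 3


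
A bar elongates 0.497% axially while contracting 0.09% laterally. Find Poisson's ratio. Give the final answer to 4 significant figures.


nu = -epsilon_lat / epsilon_axial
Lateral strain is contraction (negative), so using magnitudes:
nu = 0.09 / 0.497
nu = 0.1811


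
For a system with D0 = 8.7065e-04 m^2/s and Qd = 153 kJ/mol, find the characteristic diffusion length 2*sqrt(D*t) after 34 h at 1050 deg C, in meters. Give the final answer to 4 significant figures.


Step 1: D = D0 * exp(-Qd/(R*T))
T = 1323.15 K
D = 8.7065e-04 * exp(-153e3 / (8.314 * 1323.15)) = 7.93541e-10 m^2/s
Step 2: L = 2*sqrt(D*t)
t = 34 h = 122400 s
L = 2*sqrt(7.93541e-10 * 122400) = 0.01971 m


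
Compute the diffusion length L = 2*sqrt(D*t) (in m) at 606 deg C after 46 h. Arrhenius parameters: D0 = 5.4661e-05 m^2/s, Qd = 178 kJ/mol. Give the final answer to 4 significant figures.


Step 1: D = D0 * exp(-Qd/(R*T))
T = 879.15 K
D = 5.4661e-05 * exp(-178e3 / (8.314 * 879.15)) = 1.45023e-15 m^2/s
Step 2: L = 2*sqrt(D*t)
t = 46 h = 165600 s
L = 2*sqrt(1.45023e-15 * 165600) = 3.099e-05 m


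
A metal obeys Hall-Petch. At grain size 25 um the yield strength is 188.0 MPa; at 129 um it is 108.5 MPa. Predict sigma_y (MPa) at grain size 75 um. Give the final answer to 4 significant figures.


sigma_y = sigma0 + k / sqrt(d)
1/sqrt(d1) = 1/sqrt(2.5e-05) = 200;  1/sqrt(d2) = 88.0451
k = (sigma1 - sigma2) / (1/sqrt(d1) - 1/sqrt(d2)) = (188.0 - 108.5) / (200 - 88.0451) = 0.710107 MPa*m^0.5
sigma0 = sigma1 - k/sqrt(d1) = 188.0 - 0.710107*200 = 45.9785 MPa
sigma_y(d3) = 45.9785 + 0.710107 / sqrt(7.5e-05) = 128 MPa


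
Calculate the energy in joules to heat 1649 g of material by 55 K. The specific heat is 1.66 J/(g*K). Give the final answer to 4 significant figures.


Q = m * cp * dT
Q = 1649 * 1.66 * 55
Q = 150600 J


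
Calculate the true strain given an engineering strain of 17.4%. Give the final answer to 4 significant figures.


epsilon_true = ln(1 + epsilon_eng)
epsilon_true = ln(1 + 0.174)
epsilon_true = 0.1604


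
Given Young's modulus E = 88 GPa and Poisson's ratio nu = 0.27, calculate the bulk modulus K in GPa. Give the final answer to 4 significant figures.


K = E / (3*(1-2*nu))
K = 88 / (3*(1-2*0.27))
K = 63.77 GPa


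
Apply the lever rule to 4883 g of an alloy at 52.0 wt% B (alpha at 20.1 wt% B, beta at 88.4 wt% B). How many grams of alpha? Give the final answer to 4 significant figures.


f_alpha = (C_beta - C0) / (C_beta - C_alpha)
f_alpha = (88.4 - 52.0) / (88.4 - 20.1) = 0.532943
m_alpha = f_alpha * m_total = 0.532943 * 4883 = 2602 g


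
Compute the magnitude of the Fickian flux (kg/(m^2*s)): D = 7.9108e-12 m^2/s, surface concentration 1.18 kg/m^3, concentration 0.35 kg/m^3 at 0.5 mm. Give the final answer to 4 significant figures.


J = -D * (dC/dx) = D * (C1 - C2) / dx
J = 7.9108e-12 * (1.18 - 0.35) / 5e-04
J = 1.313e-08 kg/(m^2*s)


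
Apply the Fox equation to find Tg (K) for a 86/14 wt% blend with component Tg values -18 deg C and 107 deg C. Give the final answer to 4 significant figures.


1/Tg = w1/Tg1 + w2/Tg2 (in Kelvin)
Tg1 = 255.15 K, Tg2 = 380.15 K
1/Tg = 0.86/255.15 + 0.14/380.15
Tg = 267.5 K


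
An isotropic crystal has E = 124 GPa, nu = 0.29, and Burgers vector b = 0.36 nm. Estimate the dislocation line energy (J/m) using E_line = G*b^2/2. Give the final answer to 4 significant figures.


Step 1: G = E / (2*(1+nu))
G = 124 / (2*(1+0.29)) = 48.062 GPa = 4.8062e+10 Pa
Step 2: E_line = G*b^2/2
b = 0.36 nm = 3.6e-10 m
E_line = 0.5 * 4.8062e+10 * (3.6e-10)^2 = 3.114e-09 J/m


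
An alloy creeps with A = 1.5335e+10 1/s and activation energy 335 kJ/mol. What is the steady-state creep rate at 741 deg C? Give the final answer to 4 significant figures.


rate = A * exp(-Q / (R*T))
T = 741 + 273.15 = 1014.15 K
rate = 1.5335e+10 * exp(-335e3 / (8.314 * 1014.15))
rate = 8.523e-08 1/s
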